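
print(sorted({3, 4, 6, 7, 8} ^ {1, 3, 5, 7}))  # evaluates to [1, 4, 5, 6, 8]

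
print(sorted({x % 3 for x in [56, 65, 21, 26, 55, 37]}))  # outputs [0, 1, 2]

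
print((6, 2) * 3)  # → (6, 2, 6, 2, 6, 2)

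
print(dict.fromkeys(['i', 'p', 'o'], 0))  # {'i': 0, 'p': 0, 'o': 0}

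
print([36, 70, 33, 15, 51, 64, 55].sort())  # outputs None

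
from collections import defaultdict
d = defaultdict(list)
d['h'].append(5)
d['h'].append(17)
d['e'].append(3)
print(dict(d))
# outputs {'h': [5, 17], 'e': [3]}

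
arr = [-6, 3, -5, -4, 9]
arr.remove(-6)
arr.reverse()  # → [9, -4, -5, 3]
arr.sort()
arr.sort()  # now [-5, -4, 3, 9]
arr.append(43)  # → [-5, -4, 3, 9, 43]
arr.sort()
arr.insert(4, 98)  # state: [-5, -4, 3, 9, 98, 43]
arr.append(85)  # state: [-5, -4, 3, 9, 98, 43, 85]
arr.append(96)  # [-5, -4, 3, 9, 98, 43, 85, 96]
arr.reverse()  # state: [96, 85, 43, 98, 9, 3, -4, -5]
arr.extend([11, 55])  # [96, 85, 43, 98, 9, 3, -4, -5, 11, 55]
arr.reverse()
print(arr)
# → [55, 11, -5, -4, 3, 9, 98, 43, 85, 96]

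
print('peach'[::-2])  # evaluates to hap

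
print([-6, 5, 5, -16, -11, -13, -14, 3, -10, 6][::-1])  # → [6, -10, 3, -14, -13, -11, -16, 5, 5, -6]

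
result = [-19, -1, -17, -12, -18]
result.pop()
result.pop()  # -12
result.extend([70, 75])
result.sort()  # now [-19, -17, -1, 70, 75]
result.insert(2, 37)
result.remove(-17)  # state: [-19, 37, -1, 70, 75]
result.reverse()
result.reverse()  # [-19, 37, -1, 70, 75]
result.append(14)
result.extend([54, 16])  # [-19, 37, -1, 70, 75, 14, 54, 16]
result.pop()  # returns 16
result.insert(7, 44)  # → [-19, 37, -1, 70, 75, 14, 54, 44]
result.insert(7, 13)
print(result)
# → [-19, 37, -1, 70, 75, 14, 54, 13, 44]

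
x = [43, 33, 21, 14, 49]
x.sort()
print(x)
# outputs [14, 21, 33, 43, 49]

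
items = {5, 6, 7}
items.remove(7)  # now {5, 6}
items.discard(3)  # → {5, 6}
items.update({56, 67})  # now {5, 6, 56, 67}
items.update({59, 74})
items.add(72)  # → {5, 6, 56, 59, 67, 72, 74}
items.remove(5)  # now {6, 56, 59, 67, 72, 74}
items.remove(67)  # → {6, 56, 59, 72, 74}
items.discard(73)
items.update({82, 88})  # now {6, 56, 59, 72, 74, 82, 88}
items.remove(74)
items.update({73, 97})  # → {6, 56, 59, 72, 73, 82, 88, 97}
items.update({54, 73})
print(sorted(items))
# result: [6, 54, 56, 59, 72, 73, 82, 88, 97]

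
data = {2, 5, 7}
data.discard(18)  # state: {2, 5, 7}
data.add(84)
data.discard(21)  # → {2, 5, 7, 84}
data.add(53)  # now {2, 5, 7, 53, 84}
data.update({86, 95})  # {2, 5, 7, 53, 84, 86, 95}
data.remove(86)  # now {2, 5, 7, 53, 84, 95}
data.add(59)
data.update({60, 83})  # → {2, 5, 7, 53, 59, 60, 83, 84, 95}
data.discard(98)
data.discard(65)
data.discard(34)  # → {2, 5, 7, 53, 59, 60, 83, 84, 95}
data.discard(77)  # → {2, 5, 7, 53, 59, 60, 83, 84, 95}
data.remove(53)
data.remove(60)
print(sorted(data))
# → [2, 5, 7, 59, 83, 84, 95]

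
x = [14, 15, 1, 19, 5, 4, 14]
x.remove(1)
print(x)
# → [14, 15, 19, 5, 4, 14]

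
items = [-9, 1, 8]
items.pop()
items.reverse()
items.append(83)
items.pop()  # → 83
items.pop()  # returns -9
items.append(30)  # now [1, 30]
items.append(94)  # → [1, 30, 94]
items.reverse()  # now [94, 30, 1]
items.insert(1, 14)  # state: [94, 14, 30, 1]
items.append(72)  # [94, 14, 30, 1, 72]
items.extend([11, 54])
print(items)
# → [94, 14, 30, 1, 72, 11, 54]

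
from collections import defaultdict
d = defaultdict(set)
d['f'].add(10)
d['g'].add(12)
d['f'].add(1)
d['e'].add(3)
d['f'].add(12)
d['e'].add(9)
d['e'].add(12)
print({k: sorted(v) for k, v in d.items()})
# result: {'f': [1, 10, 12], 'g': [12], 'e': [3, 9, 12]}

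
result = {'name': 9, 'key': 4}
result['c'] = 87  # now {'name': 9, 'key': 4, 'c': 87}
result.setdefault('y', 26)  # 26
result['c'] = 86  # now {'name': 9, 'key': 4, 'c': 86, 'y': 26}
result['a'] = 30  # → {'name': 9, 'key': 4, 'c': 86, 'y': 26, 'a': 30}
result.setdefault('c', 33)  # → 86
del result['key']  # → {'name': 9, 'c': 86, 'y': 26, 'a': 30}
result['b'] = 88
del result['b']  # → {'name': 9, 'c': 86, 'y': 26, 'a': 30}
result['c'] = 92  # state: {'name': 9, 'c': 92, 'y': 26, 'a': 30}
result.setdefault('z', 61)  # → 61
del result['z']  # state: {'name': 9, 'c': 92, 'y': 26, 'a': 30}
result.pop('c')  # 92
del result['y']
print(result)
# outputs {'name': 9, 'a': 30}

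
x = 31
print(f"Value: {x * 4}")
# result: Value: 124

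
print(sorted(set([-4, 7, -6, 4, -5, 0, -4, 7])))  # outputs [-6, -5, -4, 0, 4, 7]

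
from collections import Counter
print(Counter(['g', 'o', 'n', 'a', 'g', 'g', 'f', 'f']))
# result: Counter({'g': 3, 'f': 2, 'o': 1, 'n': 1, 'a': 1})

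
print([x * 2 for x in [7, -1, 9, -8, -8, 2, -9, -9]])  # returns [14, -2, 18, -16, -16, 4, -18, -18]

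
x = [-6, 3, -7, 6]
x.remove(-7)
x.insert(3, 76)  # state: [-6, 3, 6, 76]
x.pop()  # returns 76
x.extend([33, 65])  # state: [-6, 3, 6, 33, 65]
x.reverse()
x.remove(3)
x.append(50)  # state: [65, 33, 6, -6, 50]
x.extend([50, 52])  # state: [65, 33, 6, -6, 50, 50, 52]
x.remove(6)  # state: [65, 33, -6, 50, 50, 52]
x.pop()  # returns 52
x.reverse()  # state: [50, 50, -6, 33, 65]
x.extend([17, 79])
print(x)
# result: [50, 50, -6, 33, 65, 17, 79]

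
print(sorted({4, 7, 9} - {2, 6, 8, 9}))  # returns [4, 7]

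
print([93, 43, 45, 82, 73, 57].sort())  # None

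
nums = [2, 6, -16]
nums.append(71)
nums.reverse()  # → [71, -16, 6, 2]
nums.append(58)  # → [71, -16, 6, 2, 58]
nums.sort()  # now [-16, 2, 6, 58, 71]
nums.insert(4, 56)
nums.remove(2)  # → [-16, 6, 58, 56, 71]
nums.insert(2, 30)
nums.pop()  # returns 71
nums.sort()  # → [-16, 6, 30, 56, 58]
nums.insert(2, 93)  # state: [-16, 6, 93, 30, 56, 58]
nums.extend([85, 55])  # [-16, 6, 93, 30, 56, 58, 85, 55]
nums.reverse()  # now [55, 85, 58, 56, 30, 93, 6, -16]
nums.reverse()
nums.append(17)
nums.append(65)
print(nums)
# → [-16, 6, 93, 30, 56, 58, 85, 55, 17, 65]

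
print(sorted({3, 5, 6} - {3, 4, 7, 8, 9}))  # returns [5, 6]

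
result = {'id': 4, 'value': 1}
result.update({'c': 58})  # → {'id': 4, 'value': 1, 'c': 58}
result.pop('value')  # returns 1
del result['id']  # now {'c': 58}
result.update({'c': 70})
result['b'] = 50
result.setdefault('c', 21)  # 70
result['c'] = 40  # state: {'c': 40, 'b': 50}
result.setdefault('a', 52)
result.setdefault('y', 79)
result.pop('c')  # 40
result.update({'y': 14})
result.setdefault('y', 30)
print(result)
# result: {'b': 50, 'a': 52, 'y': 14}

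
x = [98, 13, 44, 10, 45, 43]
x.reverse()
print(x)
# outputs [43, 45, 10, 44, 13, 98]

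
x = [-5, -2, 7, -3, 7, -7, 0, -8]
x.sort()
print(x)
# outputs [-8, -7, -5, -3, -2, 0, 7, 7]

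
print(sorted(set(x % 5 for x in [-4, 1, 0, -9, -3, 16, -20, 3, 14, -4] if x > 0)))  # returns [1, 3, 4]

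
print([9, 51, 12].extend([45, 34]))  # None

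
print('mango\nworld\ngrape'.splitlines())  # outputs ['mango', 'world', 'grape']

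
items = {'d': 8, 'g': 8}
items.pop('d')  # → 8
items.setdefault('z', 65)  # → 65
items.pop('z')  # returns 65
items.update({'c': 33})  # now {'g': 8, 'c': 33}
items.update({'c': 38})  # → {'g': 8, 'c': 38}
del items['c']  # {'g': 8}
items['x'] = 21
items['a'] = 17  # {'g': 8, 'x': 21, 'a': 17}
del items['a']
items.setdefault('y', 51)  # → 51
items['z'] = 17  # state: {'g': 8, 'x': 21, 'y': 51, 'z': 17}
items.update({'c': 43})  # {'g': 8, 'x': 21, 'y': 51, 'z': 17, 'c': 43}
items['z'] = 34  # {'g': 8, 'x': 21, 'y': 51, 'z': 34, 'c': 43}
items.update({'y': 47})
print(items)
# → {'g': 8, 'x': 21, 'y': 47, 'z': 34, 'c': 43}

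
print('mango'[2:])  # ngo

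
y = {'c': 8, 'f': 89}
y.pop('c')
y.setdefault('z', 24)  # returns 24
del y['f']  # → {'z': 24}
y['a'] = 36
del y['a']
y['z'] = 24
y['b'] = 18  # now {'z': 24, 'b': 18}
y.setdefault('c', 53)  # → 53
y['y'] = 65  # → {'z': 24, 'b': 18, 'c': 53, 'y': 65}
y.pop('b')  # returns 18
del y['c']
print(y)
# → {'z': 24, 'y': 65}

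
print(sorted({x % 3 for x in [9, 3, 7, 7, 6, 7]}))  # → [0, 1]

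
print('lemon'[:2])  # le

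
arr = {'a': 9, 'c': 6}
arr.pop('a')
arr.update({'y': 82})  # {'c': 6, 'y': 82}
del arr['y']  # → {'c': 6}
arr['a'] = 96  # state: {'c': 6, 'a': 96}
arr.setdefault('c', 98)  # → 6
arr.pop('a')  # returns 96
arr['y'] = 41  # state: {'c': 6, 'y': 41}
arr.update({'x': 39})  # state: {'c': 6, 'y': 41, 'x': 39}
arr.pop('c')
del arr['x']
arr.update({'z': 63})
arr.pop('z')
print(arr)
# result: {'y': 41}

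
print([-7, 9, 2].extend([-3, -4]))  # None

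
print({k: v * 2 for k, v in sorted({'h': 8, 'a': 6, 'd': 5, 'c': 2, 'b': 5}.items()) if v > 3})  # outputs {'a': 12, 'b': 10, 'd': 10, 'h': 16}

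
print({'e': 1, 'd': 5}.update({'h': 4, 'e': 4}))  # None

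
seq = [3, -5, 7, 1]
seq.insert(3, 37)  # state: [3, -5, 7, 37, 1]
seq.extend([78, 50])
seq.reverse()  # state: [50, 78, 1, 37, 7, -5, 3]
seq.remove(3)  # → [50, 78, 1, 37, 7, -5]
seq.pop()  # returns -5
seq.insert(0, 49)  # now [49, 50, 78, 1, 37, 7]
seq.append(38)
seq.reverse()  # [38, 7, 37, 1, 78, 50, 49]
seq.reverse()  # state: [49, 50, 78, 1, 37, 7, 38]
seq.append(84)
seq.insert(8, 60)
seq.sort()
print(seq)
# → [1, 7, 37, 38, 49, 50, 60, 78, 84]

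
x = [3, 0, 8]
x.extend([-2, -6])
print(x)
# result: [3, 0, 8, -2, -6]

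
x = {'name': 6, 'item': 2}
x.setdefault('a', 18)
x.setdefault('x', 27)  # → 27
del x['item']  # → {'name': 6, 'a': 18, 'x': 27}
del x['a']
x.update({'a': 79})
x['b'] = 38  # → {'name': 6, 'x': 27, 'a': 79, 'b': 38}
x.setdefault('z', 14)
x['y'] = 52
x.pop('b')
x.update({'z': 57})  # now {'name': 6, 'x': 27, 'a': 79, 'z': 57, 'y': 52}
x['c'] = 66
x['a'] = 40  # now {'name': 6, 'x': 27, 'a': 40, 'z': 57, 'y': 52, 'c': 66}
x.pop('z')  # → 57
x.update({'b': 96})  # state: {'name': 6, 'x': 27, 'a': 40, 'y': 52, 'c': 66, 'b': 96}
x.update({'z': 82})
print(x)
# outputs {'name': 6, 'x': 27, 'a': 40, 'y': 52, 'c': 66, 'b': 96, 'z': 82}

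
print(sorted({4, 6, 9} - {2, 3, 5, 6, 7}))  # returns [4, 9]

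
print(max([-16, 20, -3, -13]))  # 20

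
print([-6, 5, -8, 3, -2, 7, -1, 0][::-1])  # [0, -1, 7, -2, 3, -8, 5, -6]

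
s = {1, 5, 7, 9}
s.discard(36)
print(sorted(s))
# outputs [1, 5, 7, 9]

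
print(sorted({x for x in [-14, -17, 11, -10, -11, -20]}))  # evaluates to [-20, -17, -14, -11, -10, 11]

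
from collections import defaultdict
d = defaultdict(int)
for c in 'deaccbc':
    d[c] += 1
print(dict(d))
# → {'d': 1, 'e': 1, 'a': 1, 'c': 3, 'b': 1}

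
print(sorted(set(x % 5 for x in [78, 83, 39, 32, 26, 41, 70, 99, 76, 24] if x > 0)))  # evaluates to [0, 1, 2, 3, 4]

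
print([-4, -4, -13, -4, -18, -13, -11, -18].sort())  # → None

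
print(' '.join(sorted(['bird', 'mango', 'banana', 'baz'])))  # banana baz bird mango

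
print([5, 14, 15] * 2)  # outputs [5, 14, 15, 5, 14, 15]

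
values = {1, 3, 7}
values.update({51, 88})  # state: {1, 3, 7, 51, 88}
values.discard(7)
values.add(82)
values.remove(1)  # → {3, 51, 82, 88}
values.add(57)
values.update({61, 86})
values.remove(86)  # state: {3, 51, 57, 61, 82, 88}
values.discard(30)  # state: {3, 51, 57, 61, 82, 88}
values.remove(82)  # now {3, 51, 57, 61, 88}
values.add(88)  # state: {3, 51, 57, 61, 88}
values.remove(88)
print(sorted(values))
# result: [3, 51, 57, 61]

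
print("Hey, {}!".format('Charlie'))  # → Hey, Charlie!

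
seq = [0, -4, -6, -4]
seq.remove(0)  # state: [-4, -6, -4]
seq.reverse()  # [-4, -6, -4]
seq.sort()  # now [-6, -4, -4]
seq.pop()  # -4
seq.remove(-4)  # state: [-6]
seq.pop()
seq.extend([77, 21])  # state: [77, 21]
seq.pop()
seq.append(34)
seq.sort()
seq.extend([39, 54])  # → [34, 77, 39, 54]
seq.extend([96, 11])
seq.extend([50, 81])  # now [34, 77, 39, 54, 96, 11, 50, 81]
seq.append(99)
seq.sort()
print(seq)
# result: [11, 34, 39, 50, 54, 77, 81, 96, 99]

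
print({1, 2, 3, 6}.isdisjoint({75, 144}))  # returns True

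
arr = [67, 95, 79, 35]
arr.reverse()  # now [35, 79, 95, 67]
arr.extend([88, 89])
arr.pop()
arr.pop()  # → 88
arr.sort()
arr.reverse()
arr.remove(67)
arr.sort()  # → [35, 79, 95]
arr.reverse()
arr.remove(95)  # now [79, 35]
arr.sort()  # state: [35, 79]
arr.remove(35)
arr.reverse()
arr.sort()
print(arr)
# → [79]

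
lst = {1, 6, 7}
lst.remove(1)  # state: {6, 7}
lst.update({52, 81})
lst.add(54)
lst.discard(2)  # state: {6, 7, 52, 54, 81}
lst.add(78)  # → {6, 7, 52, 54, 78, 81}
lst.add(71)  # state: {6, 7, 52, 54, 71, 78, 81}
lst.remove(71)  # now {6, 7, 52, 54, 78, 81}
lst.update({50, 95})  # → {6, 7, 50, 52, 54, 78, 81, 95}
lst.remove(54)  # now {6, 7, 50, 52, 78, 81, 95}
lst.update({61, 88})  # {6, 7, 50, 52, 61, 78, 81, 88, 95}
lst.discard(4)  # {6, 7, 50, 52, 61, 78, 81, 88, 95}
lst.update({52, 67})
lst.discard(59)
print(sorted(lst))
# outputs [6, 7, 50, 52, 61, 67, 78, 81, 88, 95]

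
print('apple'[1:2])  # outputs p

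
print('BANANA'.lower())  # banana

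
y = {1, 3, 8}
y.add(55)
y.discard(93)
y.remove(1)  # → {3, 8, 55}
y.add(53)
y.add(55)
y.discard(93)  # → {3, 8, 53, 55}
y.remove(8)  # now {3, 53, 55}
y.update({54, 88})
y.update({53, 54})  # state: {3, 53, 54, 55, 88}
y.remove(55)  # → {3, 53, 54, 88}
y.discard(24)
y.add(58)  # {3, 53, 54, 58, 88}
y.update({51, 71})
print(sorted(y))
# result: [3, 51, 53, 54, 58, 71, 88]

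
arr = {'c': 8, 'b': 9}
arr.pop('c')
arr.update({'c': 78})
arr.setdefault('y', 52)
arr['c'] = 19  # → {'b': 9, 'c': 19, 'y': 52}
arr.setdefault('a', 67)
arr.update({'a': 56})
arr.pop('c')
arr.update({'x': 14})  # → {'b': 9, 'y': 52, 'a': 56, 'x': 14}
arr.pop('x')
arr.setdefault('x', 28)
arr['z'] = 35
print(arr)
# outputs {'b': 9, 'y': 52, 'a': 56, 'x': 28, 'z': 35}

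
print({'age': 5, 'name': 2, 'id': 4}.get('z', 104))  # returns 104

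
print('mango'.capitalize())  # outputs Mango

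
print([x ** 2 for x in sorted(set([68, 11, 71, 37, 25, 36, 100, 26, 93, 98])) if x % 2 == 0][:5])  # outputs [676, 1296, 4624, 9604, 10000]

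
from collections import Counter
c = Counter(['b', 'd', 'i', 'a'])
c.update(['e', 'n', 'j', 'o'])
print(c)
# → Counter({'b': 1, 'd': 1, 'i': 1, 'a': 1, 'e': 1, 'n': 1, 'j': 1, 'o': 1})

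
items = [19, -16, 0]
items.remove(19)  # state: [-16, 0]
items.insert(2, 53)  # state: [-16, 0, 53]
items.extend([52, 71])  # [-16, 0, 53, 52, 71]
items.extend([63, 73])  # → [-16, 0, 53, 52, 71, 63, 73]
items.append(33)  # [-16, 0, 53, 52, 71, 63, 73, 33]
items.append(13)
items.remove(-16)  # [0, 53, 52, 71, 63, 73, 33, 13]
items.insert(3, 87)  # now [0, 53, 52, 87, 71, 63, 73, 33, 13]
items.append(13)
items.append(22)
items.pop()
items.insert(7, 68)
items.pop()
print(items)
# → [0, 53, 52, 87, 71, 63, 73, 68, 33, 13]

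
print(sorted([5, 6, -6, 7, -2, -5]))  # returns [-6, -5, -2, 5, 6, 7]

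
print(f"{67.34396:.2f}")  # 67.34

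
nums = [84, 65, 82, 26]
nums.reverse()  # [26, 82, 65, 84]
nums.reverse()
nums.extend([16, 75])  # [84, 65, 82, 26, 16, 75]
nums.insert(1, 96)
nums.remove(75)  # [84, 96, 65, 82, 26, 16]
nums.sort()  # [16, 26, 65, 82, 84, 96]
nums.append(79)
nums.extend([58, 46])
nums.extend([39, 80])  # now [16, 26, 65, 82, 84, 96, 79, 58, 46, 39, 80]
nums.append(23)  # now [16, 26, 65, 82, 84, 96, 79, 58, 46, 39, 80, 23]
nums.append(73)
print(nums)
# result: [16, 26, 65, 82, 84, 96, 79, 58, 46, 39, 80, 23, 73]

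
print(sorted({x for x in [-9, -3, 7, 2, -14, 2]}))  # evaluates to [-14, -9, -3, 2, 7]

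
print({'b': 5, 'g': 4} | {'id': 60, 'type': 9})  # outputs {'b': 5, 'g': 4, 'id': 60, 'type': 9}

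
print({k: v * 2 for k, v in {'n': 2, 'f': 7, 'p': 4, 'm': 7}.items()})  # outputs {'n': 4, 'f': 14, 'p': 8, 'm': 14}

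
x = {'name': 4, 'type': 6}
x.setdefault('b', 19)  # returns 19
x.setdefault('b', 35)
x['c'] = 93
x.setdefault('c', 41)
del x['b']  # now {'name': 4, 'type': 6, 'c': 93}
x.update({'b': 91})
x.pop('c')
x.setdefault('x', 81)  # 81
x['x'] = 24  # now {'name': 4, 'type': 6, 'b': 91, 'x': 24}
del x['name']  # {'type': 6, 'b': 91, 'x': 24}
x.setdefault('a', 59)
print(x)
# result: {'type': 6, 'b': 91, 'x': 24, 'a': 59}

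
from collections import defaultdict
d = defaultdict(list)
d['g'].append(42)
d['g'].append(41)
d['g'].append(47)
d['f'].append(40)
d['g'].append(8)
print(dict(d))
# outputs {'g': [42, 41, 47, 8], 'f': [40]}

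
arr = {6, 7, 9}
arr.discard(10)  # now {6, 7, 9}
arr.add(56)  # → {6, 7, 9, 56}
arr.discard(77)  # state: {6, 7, 9, 56}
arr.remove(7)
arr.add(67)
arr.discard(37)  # {6, 9, 56, 67}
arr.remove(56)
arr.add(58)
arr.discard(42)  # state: {6, 9, 58, 67}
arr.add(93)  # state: {6, 9, 58, 67, 93}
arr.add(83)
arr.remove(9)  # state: {6, 58, 67, 83, 93}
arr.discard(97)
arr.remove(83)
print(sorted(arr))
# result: [6, 58, 67, 93]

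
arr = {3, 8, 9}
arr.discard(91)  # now {3, 8, 9}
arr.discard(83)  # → {3, 8, 9}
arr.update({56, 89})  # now {3, 8, 9, 56, 89}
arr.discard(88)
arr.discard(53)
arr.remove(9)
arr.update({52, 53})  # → {3, 8, 52, 53, 56, 89}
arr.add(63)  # {3, 8, 52, 53, 56, 63, 89}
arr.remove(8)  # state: {3, 52, 53, 56, 63, 89}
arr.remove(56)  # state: {3, 52, 53, 63, 89}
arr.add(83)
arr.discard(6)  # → {3, 52, 53, 63, 83, 89}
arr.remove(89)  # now {3, 52, 53, 63, 83}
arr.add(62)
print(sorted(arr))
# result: [3, 52, 53, 62, 63, 83]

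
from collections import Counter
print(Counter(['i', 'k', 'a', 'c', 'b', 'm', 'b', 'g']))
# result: Counter({'b': 2, 'i': 1, 'k': 1, 'a': 1, 'c': 1, 'm': 1, 'g': 1})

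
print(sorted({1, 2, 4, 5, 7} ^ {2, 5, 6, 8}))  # [1, 4, 6, 7, 8]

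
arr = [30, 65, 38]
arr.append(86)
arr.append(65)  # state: [30, 65, 38, 86, 65]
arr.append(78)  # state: [30, 65, 38, 86, 65, 78]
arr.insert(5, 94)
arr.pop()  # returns 78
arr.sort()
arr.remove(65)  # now [30, 38, 65, 86, 94]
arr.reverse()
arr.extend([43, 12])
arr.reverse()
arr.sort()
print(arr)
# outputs [12, 30, 38, 43, 65, 86, 94]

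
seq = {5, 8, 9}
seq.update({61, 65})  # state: {5, 8, 9, 61, 65}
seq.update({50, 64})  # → {5, 8, 9, 50, 61, 64, 65}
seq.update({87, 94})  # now {5, 8, 9, 50, 61, 64, 65, 87, 94}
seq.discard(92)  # {5, 8, 9, 50, 61, 64, 65, 87, 94}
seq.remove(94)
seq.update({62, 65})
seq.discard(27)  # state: {5, 8, 9, 50, 61, 62, 64, 65, 87}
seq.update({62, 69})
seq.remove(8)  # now {5, 9, 50, 61, 62, 64, 65, 69, 87}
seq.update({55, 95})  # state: {5, 9, 50, 55, 61, 62, 64, 65, 69, 87, 95}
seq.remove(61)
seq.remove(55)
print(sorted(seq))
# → [5, 9, 50, 62, 64, 65, 69, 87, 95]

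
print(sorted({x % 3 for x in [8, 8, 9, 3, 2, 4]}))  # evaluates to [0, 1, 2]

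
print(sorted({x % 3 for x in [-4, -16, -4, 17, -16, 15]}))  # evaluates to [0, 2]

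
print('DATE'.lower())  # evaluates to date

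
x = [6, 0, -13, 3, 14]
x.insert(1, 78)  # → [6, 78, 0, -13, 3, 14]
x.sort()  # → [-13, 0, 3, 6, 14, 78]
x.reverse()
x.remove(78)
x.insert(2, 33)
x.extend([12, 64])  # [14, 6, 33, 3, 0, -13, 12, 64]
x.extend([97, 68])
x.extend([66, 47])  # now [14, 6, 33, 3, 0, -13, 12, 64, 97, 68, 66, 47]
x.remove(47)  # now [14, 6, 33, 3, 0, -13, 12, 64, 97, 68, 66]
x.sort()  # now [-13, 0, 3, 6, 12, 14, 33, 64, 66, 68, 97]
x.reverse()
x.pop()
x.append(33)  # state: [97, 68, 66, 64, 33, 14, 12, 6, 3, 0, 33]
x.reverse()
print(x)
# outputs [33, 0, 3, 6, 12, 14, 33, 64, 66, 68, 97]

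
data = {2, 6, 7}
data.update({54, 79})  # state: {2, 6, 7, 54, 79}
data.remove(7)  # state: {2, 6, 54, 79}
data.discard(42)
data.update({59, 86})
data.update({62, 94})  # {2, 6, 54, 59, 62, 79, 86, 94}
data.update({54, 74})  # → {2, 6, 54, 59, 62, 74, 79, 86, 94}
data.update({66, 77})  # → {2, 6, 54, 59, 62, 66, 74, 77, 79, 86, 94}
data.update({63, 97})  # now {2, 6, 54, 59, 62, 63, 66, 74, 77, 79, 86, 94, 97}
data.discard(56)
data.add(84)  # {2, 6, 54, 59, 62, 63, 66, 74, 77, 79, 84, 86, 94, 97}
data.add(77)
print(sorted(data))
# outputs [2, 6, 54, 59, 62, 63, 66, 74, 77, 79, 84, 86, 94, 97]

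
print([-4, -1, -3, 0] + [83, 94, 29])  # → [-4, -1, -3, 0, 83, 94, 29]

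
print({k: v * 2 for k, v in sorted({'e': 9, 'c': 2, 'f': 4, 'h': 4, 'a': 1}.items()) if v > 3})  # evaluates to {'e': 18, 'f': 8, 'h': 8}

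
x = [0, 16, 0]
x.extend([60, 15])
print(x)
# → [0, 16, 0, 60, 15]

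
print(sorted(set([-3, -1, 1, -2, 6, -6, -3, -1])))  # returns [-6, -3, -2, -1, 1, 6]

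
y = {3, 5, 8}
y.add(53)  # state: {3, 5, 8, 53}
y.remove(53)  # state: {3, 5, 8}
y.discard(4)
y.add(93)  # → {3, 5, 8, 93}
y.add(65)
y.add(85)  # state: {3, 5, 8, 65, 85, 93}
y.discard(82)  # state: {3, 5, 8, 65, 85, 93}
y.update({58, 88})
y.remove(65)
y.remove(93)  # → {3, 5, 8, 58, 85, 88}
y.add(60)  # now {3, 5, 8, 58, 60, 85, 88}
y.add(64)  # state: {3, 5, 8, 58, 60, 64, 85, 88}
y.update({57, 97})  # {3, 5, 8, 57, 58, 60, 64, 85, 88, 97}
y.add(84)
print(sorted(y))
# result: [3, 5, 8, 57, 58, 60, 64, 84, 85, 88, 97]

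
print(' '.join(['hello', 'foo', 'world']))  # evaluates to hello foo world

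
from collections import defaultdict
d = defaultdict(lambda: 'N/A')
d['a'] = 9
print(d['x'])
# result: N/A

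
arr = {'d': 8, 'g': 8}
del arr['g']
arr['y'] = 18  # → {'d': 8, 'y': 18}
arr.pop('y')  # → 18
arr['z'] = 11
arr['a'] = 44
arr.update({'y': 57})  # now {'d': 8, 'z': 11, 'a': 44, 'y': 57}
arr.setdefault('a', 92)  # 44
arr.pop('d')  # 8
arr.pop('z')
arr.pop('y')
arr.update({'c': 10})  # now {'a': 44, 'c': 10}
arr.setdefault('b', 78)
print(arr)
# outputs {'a': 44, 'c': 10, 'b': 78}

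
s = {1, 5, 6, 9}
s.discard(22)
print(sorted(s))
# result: [1, 5, 6, 9]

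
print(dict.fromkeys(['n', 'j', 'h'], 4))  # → {'n': 4, 'j': 4, 'h': 4}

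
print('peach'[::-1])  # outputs hcaep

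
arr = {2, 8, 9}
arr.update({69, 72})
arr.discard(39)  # {2, 8, 9, 69, 72}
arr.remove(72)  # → {2, 8, 9, 69}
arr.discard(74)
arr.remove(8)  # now {2, 9, 69}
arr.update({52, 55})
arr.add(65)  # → {2, 9, 52, 55, 65, 69}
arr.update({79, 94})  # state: {2, 9, 52, 55, 65, 69, 79, 94}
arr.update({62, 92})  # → {2, 9, 52, 55, 62, 65, 69, 79, 92, 94}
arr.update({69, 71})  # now {2, 9, 52, 55, 62, 65, 69, 71, 79, 92, 94}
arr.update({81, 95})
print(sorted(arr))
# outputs [2, 9, 52, 55, 62, 65, 69, 71, 79, 81, 92, 94, 95]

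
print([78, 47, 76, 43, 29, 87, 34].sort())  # None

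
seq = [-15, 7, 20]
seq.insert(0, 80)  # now [80, -15, 7, 20]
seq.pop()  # 20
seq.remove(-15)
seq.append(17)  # [80, 7, 17]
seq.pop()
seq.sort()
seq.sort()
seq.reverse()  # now [80, 7]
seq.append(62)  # [80, 7, 62]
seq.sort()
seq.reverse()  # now [80, 62, 7]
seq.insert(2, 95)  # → [80, 62, 95, 7]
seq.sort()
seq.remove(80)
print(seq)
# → [7, 62, 95]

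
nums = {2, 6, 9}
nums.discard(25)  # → {2, 6, 9}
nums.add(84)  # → {2, 6, 9, 84}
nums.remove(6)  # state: {2, 9, 84}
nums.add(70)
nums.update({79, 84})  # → {2, 9, 70, 79, 84}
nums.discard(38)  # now {2, 9, 70, 79, 84}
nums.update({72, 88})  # {2, 9, 70, 72, 79, 84, 88}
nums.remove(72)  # {2, 9, 70, 79, 84, 88}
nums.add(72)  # {2, 9, 70, 72, 79, 84, 88}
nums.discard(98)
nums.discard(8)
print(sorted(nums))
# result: [2, 9, 70, 72, 79, 84, 88]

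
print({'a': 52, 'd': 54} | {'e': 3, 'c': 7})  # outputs {'a': 52, 'd': 54, 'e': 3, 'c': 7}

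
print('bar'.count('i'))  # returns 0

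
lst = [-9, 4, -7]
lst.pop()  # -7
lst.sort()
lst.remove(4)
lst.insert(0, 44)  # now [44, -9]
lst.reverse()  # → [-9, 44]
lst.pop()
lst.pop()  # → -9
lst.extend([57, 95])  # [57, 95]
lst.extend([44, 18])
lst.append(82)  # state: [57, 95, 44, 18, 82]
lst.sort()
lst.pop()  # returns 95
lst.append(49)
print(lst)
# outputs [18, 44, 57, 82, 49]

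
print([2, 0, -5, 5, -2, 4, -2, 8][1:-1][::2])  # [0, 5, 4]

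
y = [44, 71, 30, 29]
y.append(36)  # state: [44, 71, 30, 29, 36]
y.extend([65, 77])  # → [44, 71, 30, 29, 36, 65, 77]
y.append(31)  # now [44, 71, 30, 29, 36, 65, 77, 31]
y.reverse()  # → [31, 77, 65, 36, 29, 30, 71, 44]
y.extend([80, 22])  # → [31, 77, 65, 36, 29, 30, 71, 44, 80, 22]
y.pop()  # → 22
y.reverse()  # [80, 44, 71, 30, 29, 36, 65, 77, 31]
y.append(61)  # [80, 44, 71, 30, 29, 36, 65, 77, 31, 61]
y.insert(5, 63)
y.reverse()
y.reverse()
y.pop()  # 61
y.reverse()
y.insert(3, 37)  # [31, 77, 65, 37, 36, 63, 29, 30, 71, 44, 80]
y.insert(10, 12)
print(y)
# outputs [31, 77, 65, 37, 36, 63, 29, 30, 71, 44, 12, 80]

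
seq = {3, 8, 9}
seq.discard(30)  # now {3, 8, 9}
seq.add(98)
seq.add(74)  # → {3, 8, 9, 74, 98}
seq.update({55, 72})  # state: {3, 8, 9, 55, 72, 74, 98}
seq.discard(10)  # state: {3, 8, 9, 55, 72, 74, 98}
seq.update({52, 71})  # {3, 8, 9, 52, 55, 71, 72, 74, 98}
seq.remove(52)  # {3, 8, 9, 55, 71, 72, 74, 98}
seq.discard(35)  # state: {3, 8, 9, 55, 71, 72, 74, 98}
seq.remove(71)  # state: {3, 8, 9, 55, 72, 74, 98}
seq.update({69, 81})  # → {3, 8, 9, 55, 69, 72, 74, 81, 98}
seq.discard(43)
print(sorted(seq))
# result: [3, 8, 9, 55, 69, 72, 74, 81, 98]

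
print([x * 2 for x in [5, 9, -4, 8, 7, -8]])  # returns [10, 18, -8, 16, 14, -16]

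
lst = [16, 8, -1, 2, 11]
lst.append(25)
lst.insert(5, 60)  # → [16, 8, -1, 2, 11, 60, 25]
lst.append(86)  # [16, 8, -1, 2, 11, 60, 25, 86]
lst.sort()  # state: [-1, 2, 8, 11, 16, 25, 60, 86]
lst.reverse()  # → [86, 60, 25, 16, 11, 8, 2, -1]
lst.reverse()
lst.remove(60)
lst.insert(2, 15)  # [-1, 2, 15, 8, 11, 16, 25, 86]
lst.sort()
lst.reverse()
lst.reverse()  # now [-1, 2, 8, 11, 15, 16, 25, 86]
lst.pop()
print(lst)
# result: [-1, 2, 8, 11, 15, 16, 25]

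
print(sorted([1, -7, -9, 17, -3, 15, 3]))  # [-9, -7, -3, 1, 3, 15, 17]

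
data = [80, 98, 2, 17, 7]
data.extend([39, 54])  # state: [80, 98, 2, 17, 7, 39, 54]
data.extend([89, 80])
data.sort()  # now [2, 7, 17, 39, 54, 80, 80, 89, 98]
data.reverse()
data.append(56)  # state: [98, 89, 80, 80, 54, 39, 17, 7, 2, 56]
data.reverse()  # [56, 2, 7, 17, 39, 54, 80, 80, 89, 98]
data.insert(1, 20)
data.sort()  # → [2, 7, 17, 20, 39, 54, 56, 80, 80, 89, 98]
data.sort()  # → [2, 7, 17, 20, 39, 54, 56, 80, 80, 89, 98]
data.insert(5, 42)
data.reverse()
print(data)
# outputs [98, 89, 80, 80, 56, 54, 42, 39, 20, 17, 7, 2]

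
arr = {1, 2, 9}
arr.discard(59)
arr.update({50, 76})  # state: {1, 2, 9, 50, 76}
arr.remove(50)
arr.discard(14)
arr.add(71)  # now {1, 2, 9, 71, 76}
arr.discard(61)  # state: {1, 2, 9, 71, 76}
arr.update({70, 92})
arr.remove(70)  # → {1, 2, 9, 71, 76, 92}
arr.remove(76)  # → {1, 2, 9, 71, 92}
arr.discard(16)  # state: {1, 2, 9, 71, 92}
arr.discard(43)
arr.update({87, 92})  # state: {1, 2, 9, 71, 87, 92}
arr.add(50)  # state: {1, 2, 9, 50, 71, 87, 92}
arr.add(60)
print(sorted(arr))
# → [1, 2, 9, 50, 60, 71, 87, 92]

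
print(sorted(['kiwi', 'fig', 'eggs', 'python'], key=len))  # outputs ['fig', 'kiwi', 'eggs', 'python']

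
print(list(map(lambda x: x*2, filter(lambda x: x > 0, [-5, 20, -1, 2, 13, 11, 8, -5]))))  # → [40, 4, 26, 22, 16]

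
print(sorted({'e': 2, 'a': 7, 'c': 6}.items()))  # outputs [('a', 7), ('c', 6), ('e', 2)]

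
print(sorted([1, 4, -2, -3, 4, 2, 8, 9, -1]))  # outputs [-3, -2, -1, 1, 2, 4, 4, 8, 9]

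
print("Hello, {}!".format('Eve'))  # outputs Hello, Eve!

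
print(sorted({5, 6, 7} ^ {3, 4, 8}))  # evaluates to [3, 4, 5, 6, 7, 8]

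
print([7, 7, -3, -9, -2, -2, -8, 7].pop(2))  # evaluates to -3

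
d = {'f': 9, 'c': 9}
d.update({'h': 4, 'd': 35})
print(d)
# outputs {'f': 9, 'c': 9, 'h': 4, 'd': 35}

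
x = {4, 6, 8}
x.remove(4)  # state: {6, 8}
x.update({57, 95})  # {6, 8, 57, 95}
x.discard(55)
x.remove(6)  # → {8, 57, 95}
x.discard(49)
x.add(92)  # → {8, 57, 92, 95}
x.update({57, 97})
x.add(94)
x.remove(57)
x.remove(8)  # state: {92, 94, 95, 97}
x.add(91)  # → {91, 92, 94, 95, 97}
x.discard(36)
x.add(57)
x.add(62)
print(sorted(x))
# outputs [57, 62, 91, 92, 94, 95, 97]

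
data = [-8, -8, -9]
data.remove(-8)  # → [-8, -9]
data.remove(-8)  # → [-9]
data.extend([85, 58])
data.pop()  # 58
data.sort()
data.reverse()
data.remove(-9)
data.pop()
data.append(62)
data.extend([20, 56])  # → [62, 20, 56]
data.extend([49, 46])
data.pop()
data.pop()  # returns 49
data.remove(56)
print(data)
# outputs [62, 20]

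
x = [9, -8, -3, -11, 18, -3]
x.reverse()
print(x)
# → [-3, 18, -11, -3, -8, 9]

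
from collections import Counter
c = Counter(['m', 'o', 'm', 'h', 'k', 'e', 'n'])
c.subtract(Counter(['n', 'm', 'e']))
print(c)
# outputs Counter({'m': 1, 'o': 1, 'h': 1, 'k': 1, 'e': 0, 'n': 0})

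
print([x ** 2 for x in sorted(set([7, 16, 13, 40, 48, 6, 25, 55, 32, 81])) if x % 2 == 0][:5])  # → [36, 256, 1024, 1600, 2304]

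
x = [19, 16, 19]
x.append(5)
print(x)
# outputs [19, 16, 19, 5]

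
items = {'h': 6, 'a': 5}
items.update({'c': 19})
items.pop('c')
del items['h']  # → {'a': 5}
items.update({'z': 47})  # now {'a': 5, 'z': 47}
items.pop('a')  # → 5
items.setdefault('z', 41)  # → 47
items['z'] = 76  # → {'z': 76}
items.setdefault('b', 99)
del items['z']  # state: {'b': 99}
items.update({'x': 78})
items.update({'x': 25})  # {'b': 99, 'x': 25}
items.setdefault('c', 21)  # 21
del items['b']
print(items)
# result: {'x': 25, 'c': 21}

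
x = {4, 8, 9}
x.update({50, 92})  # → {4, 8, 9, 50, 92}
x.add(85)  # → {4, 8, 9, 50, 85, 92}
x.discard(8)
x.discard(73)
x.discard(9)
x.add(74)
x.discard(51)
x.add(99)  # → {4, 50, 74, 85, 92, 99}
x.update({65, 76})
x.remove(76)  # {4, 50, 65, 74, 85, 92, 99}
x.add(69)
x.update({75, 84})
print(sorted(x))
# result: [4, 50, 65, 69, 74, 75, 84, 85, 92, 99]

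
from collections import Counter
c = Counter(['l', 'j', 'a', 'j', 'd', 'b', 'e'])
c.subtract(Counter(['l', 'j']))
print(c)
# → Counter({'j': 1, 'a': 1, 'd': 1, 'b': 1, 'e': 1, 'l': 0})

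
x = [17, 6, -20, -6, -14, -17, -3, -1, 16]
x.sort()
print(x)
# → [-20, -17, -14, -6, -3, -1, 6, 16, 17]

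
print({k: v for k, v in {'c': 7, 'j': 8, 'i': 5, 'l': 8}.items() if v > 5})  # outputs {'c': 7, 'j': 8, 'l': 8}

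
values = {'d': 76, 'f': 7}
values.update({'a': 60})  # {'d': 76, 'f': 7, 'a': 60}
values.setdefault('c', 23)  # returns 23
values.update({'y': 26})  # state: {'d': 76, 'f': 7, 'a': 60, 'c': 23, 'y': 26}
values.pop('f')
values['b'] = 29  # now {'d': 76, 'a': 60, 'c': 23, 'y': 26, 'b': 29}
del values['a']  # {'d': 76, 'c': 23, 'y': 26, 'b': 29}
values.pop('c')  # 23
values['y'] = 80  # {'d': 76, 'y': 80, 'b': 29}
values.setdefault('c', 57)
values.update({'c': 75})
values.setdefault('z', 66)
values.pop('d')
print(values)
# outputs {'y': 80, 'b': 29, 'c': 75, 'z': 66}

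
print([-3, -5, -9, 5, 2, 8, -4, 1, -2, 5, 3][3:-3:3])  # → [5, -4]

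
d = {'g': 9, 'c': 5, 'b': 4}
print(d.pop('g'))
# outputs 9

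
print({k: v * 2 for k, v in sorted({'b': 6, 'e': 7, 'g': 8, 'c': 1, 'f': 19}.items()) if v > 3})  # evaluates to {'b': 12, 'e': 14, 'f': 38, 'g': 16}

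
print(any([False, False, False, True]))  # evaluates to True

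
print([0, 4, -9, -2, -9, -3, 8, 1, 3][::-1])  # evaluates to [3, 1, 8, -3, -9, -2, -9, 4, 0]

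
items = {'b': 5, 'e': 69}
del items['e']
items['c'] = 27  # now {'b': 5, 'c': 27}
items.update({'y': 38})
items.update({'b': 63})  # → {'b': 63, 'c': 27, 'y': 38}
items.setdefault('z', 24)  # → 24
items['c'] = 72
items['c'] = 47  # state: {'b': 63, 'c': 47, 'y': 38, 'z': 24}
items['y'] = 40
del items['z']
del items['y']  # {'b': 63, 'c': 47}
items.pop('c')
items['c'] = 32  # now {'b': 63, 'c': 32}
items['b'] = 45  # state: {'b': 45, 'c': 32}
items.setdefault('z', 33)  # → 33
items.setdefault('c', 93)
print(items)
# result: {'b': 45, 'c': 32, 'z': 33}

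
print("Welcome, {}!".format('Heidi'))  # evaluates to Welcome, Heidi!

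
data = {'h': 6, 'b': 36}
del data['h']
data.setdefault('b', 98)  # 36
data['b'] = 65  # {'b': 65}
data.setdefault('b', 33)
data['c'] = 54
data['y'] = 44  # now {'b': 65, 'c': 54, 'y': 44}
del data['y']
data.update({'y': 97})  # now {'b': 65, 'c': 54, 'y': 97}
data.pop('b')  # 65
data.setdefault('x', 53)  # 53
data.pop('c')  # 54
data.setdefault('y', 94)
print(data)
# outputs {'y': 97, 'x': 53}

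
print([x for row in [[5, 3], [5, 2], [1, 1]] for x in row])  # [5, 3, 5, 2, 1, 1]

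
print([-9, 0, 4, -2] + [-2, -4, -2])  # [-9, 0, 4, -2, -2, -4, -2]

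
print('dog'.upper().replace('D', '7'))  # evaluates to 7OG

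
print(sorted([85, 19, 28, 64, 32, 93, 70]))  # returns [19, 28, 32, 64, 70, 85, 93]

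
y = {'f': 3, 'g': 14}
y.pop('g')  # 14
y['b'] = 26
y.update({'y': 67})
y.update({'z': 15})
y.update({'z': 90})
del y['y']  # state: {'f': 3, 'b': 26, 'z': 90}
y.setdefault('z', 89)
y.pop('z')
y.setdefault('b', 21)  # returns 26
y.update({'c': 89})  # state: {'f': 3, 'b': 26, 'c': 89}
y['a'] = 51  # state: {'f': 3, 'b': 26, 'c': 89, 'a': 51}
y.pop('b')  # 26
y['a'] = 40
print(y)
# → {'f': 3, 'c': 89, 'a': 40}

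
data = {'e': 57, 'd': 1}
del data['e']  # {'d': 1}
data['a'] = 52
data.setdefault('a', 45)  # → 52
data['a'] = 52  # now {'d': 1, 'a': 52}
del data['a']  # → {'d': 1}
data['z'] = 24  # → {'d': 1, 'z': 24}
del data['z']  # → {'d': 1}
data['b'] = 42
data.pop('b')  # 42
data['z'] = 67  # {'d': 1, 'z': 67}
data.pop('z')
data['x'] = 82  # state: {'d': 1, 'x': 82}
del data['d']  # {'x': 82}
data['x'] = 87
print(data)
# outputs {'x': 87}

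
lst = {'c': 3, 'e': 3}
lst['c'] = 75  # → {'c': 75, 'e': 3}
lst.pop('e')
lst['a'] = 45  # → {'c': 75, 'a': 45}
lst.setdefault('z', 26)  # 26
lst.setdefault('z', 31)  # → 26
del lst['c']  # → {'a': 45, 'z': 26}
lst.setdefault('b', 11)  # 11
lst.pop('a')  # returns 45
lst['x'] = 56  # {'z': 26, 'b': 11, 'x': 56}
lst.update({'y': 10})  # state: {'z': 26, 'b': 11, 'x': 56, 'y': 10}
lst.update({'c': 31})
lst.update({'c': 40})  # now {'z': 26, 'b': 11, 'x': 56, 'y': 10, 'c': 40}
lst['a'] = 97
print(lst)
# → {'z': 26, 'b': 11, 'x': 56, 'y': 10, 'c': 40, 'a': 97}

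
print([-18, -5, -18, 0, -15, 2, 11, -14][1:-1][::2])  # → [-5, 0, 2]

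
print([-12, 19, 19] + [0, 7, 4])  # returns [-12, 19, 19, 0, 7, 4]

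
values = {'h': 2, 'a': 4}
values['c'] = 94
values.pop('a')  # 4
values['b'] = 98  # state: {'h': 2, 'c': 94, 'b': 98}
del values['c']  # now {'h': 2, 'b': 98}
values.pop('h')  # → 2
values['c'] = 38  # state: {'b': 98, 'c': 38}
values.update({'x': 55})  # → {'b': 98, 'c': 38, 'x': 55}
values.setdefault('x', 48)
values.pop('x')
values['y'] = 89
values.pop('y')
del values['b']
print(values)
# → {'c': 38}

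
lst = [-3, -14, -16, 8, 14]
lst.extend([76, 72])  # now [-3, -14, -16, 8, 14, 76, 72]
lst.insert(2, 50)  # [-3, -14, 50, -16, 8, 14, 76, 72]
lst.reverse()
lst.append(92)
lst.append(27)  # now [72, 76, 14, 8, -16, 50, -14, -3, 92, 27]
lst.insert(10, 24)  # [72, 76, 14, 8, -16, 50, -14, -3, 92, 27, 24]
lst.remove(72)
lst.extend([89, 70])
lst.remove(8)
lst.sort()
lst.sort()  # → [-16, -14, -3, 14, 24, 27, 50, 70, 76, 89, 92]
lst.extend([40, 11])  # [-16, -14, -3, 14, 24, 27, 50, 70, 76, 89, 92, 40, 11]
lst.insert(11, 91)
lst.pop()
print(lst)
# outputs [-16, -14, -3, 14, 24, 27, 50, 70, 76, 89, 92, 91, 40]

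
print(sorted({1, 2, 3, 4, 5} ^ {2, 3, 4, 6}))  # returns [1, 5, 6]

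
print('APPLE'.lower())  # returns apple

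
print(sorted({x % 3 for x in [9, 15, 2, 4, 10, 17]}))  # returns [0, 1, 2]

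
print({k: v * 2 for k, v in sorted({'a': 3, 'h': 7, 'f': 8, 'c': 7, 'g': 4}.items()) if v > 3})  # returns {'c': 14, 'f': 16, 'g': 8, 'h': 14}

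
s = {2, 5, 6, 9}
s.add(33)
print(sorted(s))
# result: [2, 5, 6, 9, 33]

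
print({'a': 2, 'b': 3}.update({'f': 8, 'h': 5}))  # None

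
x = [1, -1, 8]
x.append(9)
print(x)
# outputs [1, -1, 8, 9]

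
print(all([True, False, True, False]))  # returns False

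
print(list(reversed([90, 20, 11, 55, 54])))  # [54, 55, 11, 20, 90]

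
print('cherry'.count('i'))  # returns 0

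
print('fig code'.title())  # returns Fig Code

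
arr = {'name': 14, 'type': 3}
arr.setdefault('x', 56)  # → 56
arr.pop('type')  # 3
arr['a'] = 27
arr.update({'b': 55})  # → {'name': 14, 'x': 56, 'a': 27, 'b': 55}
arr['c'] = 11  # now {'name': 14, 'x': 56, 'a': 27, 'b': 55, 'c': 11}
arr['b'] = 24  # {'name': 14, 'x': 56, 'a': 27, 'b': 24, 'c': 11}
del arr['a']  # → {'name': 14, 'x': 56, 'b': 24, 'c': 11}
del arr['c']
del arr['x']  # {'name': 14, 'b': 24}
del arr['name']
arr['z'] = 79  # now {'b': 24, 'z': 79}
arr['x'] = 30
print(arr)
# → {'b': 24, 'z': 79, 'x': 30}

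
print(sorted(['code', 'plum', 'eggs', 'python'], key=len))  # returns ['code', 'plum', 'eggs', 'python']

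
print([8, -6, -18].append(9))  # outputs None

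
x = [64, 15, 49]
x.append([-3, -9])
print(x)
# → [64, 15, 49, [-3, -9]]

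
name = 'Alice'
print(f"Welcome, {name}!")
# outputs Welcome, Alice!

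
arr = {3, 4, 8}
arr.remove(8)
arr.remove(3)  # {4}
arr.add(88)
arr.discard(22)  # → {4, 88}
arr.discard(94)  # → {4, 88}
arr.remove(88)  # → {4}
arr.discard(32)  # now {4}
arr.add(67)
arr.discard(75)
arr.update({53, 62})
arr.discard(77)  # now {4, 53, 62, 67}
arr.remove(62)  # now {4, 53, 67}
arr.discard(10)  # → {4, 53, 67}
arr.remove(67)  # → {4, 53}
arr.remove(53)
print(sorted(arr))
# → [4]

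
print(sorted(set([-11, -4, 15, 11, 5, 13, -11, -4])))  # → [-11, -4, 5, 11, 13, 15]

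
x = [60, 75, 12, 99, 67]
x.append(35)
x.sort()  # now [12, 35, 60, 67, 75, 99]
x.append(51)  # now [12, 35, 60, 67, 75, 99, 51]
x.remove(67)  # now [12, 35, 60, 75, 99, 51]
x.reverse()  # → [51, 99, 75, 60, 35, 12]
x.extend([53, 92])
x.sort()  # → [12, 35, 51, 53, 60, 75, 92, 99]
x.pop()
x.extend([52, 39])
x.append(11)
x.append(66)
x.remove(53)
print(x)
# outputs [12, 35, 51, 60, 75, 92, 52, 39, 11, 66]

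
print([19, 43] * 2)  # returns [19, 43, 19, 43]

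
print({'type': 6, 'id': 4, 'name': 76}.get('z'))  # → None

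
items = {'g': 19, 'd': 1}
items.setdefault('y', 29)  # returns 29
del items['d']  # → {'g': 19, 'y': 29}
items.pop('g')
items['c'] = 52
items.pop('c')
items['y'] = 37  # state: {'y': 37}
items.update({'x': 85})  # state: {'y': 37, 'x': 85}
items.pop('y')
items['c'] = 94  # {'x': 85, 'c': 94}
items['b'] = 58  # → {'x': 85, 'c': 94, 'b': 58}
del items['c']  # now {'x': 85, 'b': 58}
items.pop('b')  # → 58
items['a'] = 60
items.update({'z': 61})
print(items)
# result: {'x': 85, 'a': 60, 'z': 61}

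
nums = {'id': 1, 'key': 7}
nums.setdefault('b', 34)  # 34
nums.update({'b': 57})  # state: {'id': 1, 'key': 7, 'b': 57}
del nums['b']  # {'id': 1, 'key': 7}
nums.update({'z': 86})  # {'id': 1, 'key': 7, 'z': 86}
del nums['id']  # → {'key': 7, 'z': 86}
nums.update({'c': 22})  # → {'key': 7, 'z': 86, 'c': 22}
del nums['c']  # {'key': 7, 'z': 86}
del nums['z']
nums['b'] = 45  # {'key': 7, 'b': 45}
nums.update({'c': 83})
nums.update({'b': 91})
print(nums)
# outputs {'key': 7, 'b': 91, 'c': 83}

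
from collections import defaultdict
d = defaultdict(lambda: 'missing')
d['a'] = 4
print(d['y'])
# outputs missing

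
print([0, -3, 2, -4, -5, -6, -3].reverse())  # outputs None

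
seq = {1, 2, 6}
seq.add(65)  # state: {1, 2, 6, 65}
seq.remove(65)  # {1, 2, 6}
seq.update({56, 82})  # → {1, 2, 6, 56, 82}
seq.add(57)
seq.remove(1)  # {2, 6, 56, 57, 82}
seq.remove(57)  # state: {2, 6, 56, 82}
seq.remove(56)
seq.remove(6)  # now {2, 82}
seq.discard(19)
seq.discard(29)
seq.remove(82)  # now {2}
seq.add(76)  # {2, 76}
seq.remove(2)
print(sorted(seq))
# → [76]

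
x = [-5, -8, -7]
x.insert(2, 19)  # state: [-5, -8, 19, -7]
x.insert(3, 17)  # [-5, -8, 19, 17, -7]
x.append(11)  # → [-5, -8, 19, 17, -7, 11]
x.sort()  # [-8, -7, -5, 11, 17, 19]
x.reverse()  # [19, 17, 11, -5, -7, -8]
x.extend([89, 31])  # [19, 17, 11, -5, -7, -8, 89, 31]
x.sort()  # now [-8, -7, -5, 11, 17, 19, 31, 89]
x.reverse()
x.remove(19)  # [89, 31, 17, 11, -5, -7, -8]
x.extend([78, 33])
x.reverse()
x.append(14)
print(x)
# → [33, 78, -8, -7, -5, 11, 17, 31, 89, 14]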